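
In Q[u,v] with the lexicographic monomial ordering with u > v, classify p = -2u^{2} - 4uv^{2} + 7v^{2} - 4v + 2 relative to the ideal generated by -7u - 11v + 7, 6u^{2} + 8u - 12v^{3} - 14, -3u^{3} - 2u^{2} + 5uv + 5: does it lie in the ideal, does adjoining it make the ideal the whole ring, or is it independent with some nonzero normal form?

-2u^{2} - 4uv^{2} + 7v^{2} - 4v + 2 lies in I (it reduces to 0).

First compute the reduced Gröbner basis of I by Buchberger's algorithm.
f_1 = -7u - 11v + 7, LT = u.
f_2 = 6u^{2} + 8u - 12v^{3} - 14, LT = u^{2}.
f_3 = -3u^{3} - 2u^{2} + 5uv + 5, LT = u^{3}.

S(f_1,f_2): lcm = u^{2}. S = \tfrac{11}{7}uv - \tfrac{7}{3}u + 2v^{3} + \tfrac{7}{3}.
  leading term uv: subtract (-\tfrac{11}{49}v)·f_1 from \tfrac{11}{7}uv - \tfrac{7}{3}u + 2v^{3} + \tfrac{7}{3} → -\tfrac{7}{3}u + 2v^{3} - \tfrac{121}{49}v^{2} + \tfrac{11}{7}v + \tfrac{7}{3}
  leading term u: subtract (\tfrac{1}{3})·f_1 from -\tfrac{7}{3}u + 2v^{3} - \tfrac{121}{49}v^{2} + \tfrac{11}{7}v + \tfrac{7}{3} → 2v^{3} - \tfrac{121}{49}v^{2} + \tfrac{110}{21}v
  leading term v^{3}: no divisor's leading term divides it; move 2v^{3} to the remainder.
  leading term v^{2}: no divisor's leading term divides it; move -\tfrac{121}{49}v^{2} to the remainder.
  leading term v: no divisor's leading term divides it; move \tfrac{110}{21}v to the remainder.
  remainder 2v^{3} - \tfrac{121}{49}v^{2} + \tfrac{110}{21}v ≠ 0; add h_4 = 2v^{3} - \tfrac{121}{49}v^{2} + \tfrac{110}{21}v to the basis.

S(f_1,f_3): lcm = u^{3}. S = \tfrac{11}{7}u^{2}v - \tfrac{5}{3}u^{2} + \tfrac{5}{3}uv + \tfrac{5}{3}.
  leading term u^{2}v: subtract (-\tfrac{11}{49}uv)·f_1 from \tfrac{11}{7}u^{2}v - \tfrac{5}{3}u^{2} + \tfrac{5}{3}uv + \tfrac{5}{3} → -\tfrac{5}{3}u^{2} - \tfrac{121}{49}uv^{2} + \tfrac{68}{21}uv + \tfrac{5}{3}
  leading term u^{2}: subtract (\tfrac{5}{21}u)·f_1 from -\tfrac{5}{3}u^{2} - \tfrac{121}{49}uv^{2} + \tfrac{68}{21}uv + \tfrac{5}{3} → -\tfrac{121}{49}uv^{2} + \tfrac{41}{7}uv - \tfrac{5}{3}u + \tfrac{5}{3}
  leading term uv^{2}: subtract (\tfrac{121}{343}v^{2})·f_1 from -\tfrac{121}{49}uv^{2} + \tfrac{41}{7}uv - \tfrac{5}{3}u + \tfrac{5}{3} → \tfrac{41}{7}uv - \tfrac{5}{3}u + \tfrac{1331}{343}v^{3} - \tfrac{121}{49}v^{2} + \tfrac{5}{3}
  leading term uv: subtract (-\tfrac{41}{49}v)·f_1 from \tfrac{41}{7}uv - \tfrac{5}{3}u + \tfrac{1331}{343}v^{3} - \tfrac{121}{49}v^{2} + \tfrac{5}{3} → -\tfrac{5}{3}u + \tfrac{1331}{343}v^{3} - \tfrac{572}{49}v^{2} + \tfrac{41}{7}v + \tfrac{5}{3}
  leading term u: subtract (\tfrac{5}{21})·f_1 from -\tfrac{5}{3}u + \tfrac{1331}{343}v^{3} - \tfrac{572}{49}v^{2} + \tfrac{41}{7}v + \tfrac{5}{3} → \tfrac{1331}{343}v^{3} - \tfrac{572}{49}v^{2} + \tfrac{178}{21}v
  leading term v^{3}: subtract (\tfrac{1331}{686})·h_4 from \tfrac{1331}{343}v^{3} - \tfrac{572}{49}v^{2} + \tfrac{178}{21}v → -\tfrac{231341}{33614}v^{2} - \tfrac{12151}{7203}v
  leading term v^{2}: no divisor's leading term divides it; move -\tfrac{231341}{33614}v^{2} to the remainder.
  leading term v: no divisor's leading term divides it; move -\tfrac{12151}{7203}v to the remainder.
  remainder -\tfrac{231341}{33614}v^{2} - \tfrac{12151}{7203}v ≠ 0; add h_5 = -\tfrac{231341}{33614}v^{2} - \tfrac{12151}{7203}v to the basis.

S(f_2,f_3): lcm = u^{3}. S = \tfrac{2}{3}u^{2} - 2uv^{3} + \tfrac{5}{3}uv - \tfrac{7}{3}u + \tfrac{5}{3}.
  leading term u^{2}: subtract (-\tfrac{2}{21}u)·f_1 from \tfrac{2}{3}u^{2} - 2uv^{3} + \tfrac{5}{3}uv - \tfrac{7}{3}u + \tfrac{5}{3} → -2uv^{3} + \tfrac{13}{21}uv - \tfrac{5}{3}u + \tfrac{5}{3}
  leading term uv^{3}: subtract (\tfrac{2}{7}v^{3})·f_1 from -2uv^{3} + \tfrac{13}{21}uv - \tfrac{5}{3}u + \tfrac{5}{3} → \tfrac{13}{21}uv - \tfrac{5}{3}u + \tfrac{22}{7}v^{4} - 2v^{3} + \tfrac{5}{3}
  leading term uv: subtract (-\tfrac{13}{147}v)·f_1 from \tfrac{13}{21}uv - \tfrac{5}{3}u + \tfrac{22}{7}v^{4} - 2v^{3} + \tfrac{5}{3} → -\tfrac{5}{3}u + \tfrac{22}{7}v^{4} - 2v^{3} - \tfrac{143}{147}v^{2} + \tfrac{13}{21}v + \tfrac{5}{3}
  leading term u: subtract (\tfrac{5}{21})·f_1 from -\tfrac{5}{3}u + \tfrac{22}{7}v^{4} - 2v^{3} - \tfrac{143}{147}v^{2} + \tfrac{13}{21}v + \tfrac{5}{3} → \tfrac{22}{7}v^{4} - 2v^{3} - \tfrac{143}{147}v^{2} + \tfrac{68}{21}v
  leading term v^{4}: subtract (\tfrac{11}{7}v)·h_4 from \tfrac{22}{7}v^{4} - 2v^{3} - \tfrac{143}{147}v^{2} + \tfrac{68}{21}v → \tfrac{645}{343}v^{3} - \tfrac{451}{49}v^{2} + \tfrac{68}{21}v
  leading term v^{3}: subtract (\tfrac{645}{686})·h_4 from \tfrac{645}{343}v^{3} - \tfrac{451}{49}v^{2} + \tfrac{68}{21}v → -\tfrac{231341}{33614}v^{2} - \tfrac{12151}{7203}v
  leading term v^{2}: subtract (1)·h_5 from -\tfrac{231341}{33614}v^{2} - \tfrac{12151}{7203}v → 0
  remainder 0.

S(f_1,h_4): leading monomials are coprime, so the S-polynomial reduces to 0 (Buchberger's first criterion).
S(f_2,h_4): leading monomials are coprime, so the S-polynomial reduces to 0 (Buchberger's first criterion).
S(f_3,h_4): leading monomials are coprime, so the S-polynomial reduces to 0 (Buchberger's first criterion).
S(f_1,h_5): leading monomials are coprime, so the S-polynomial reduces to 0 (Buchberger's first criterion).
S(f_2,h_5): leading monomials are coprime, so the S-polynomial reduces to 0 (Buchberger's first criterion).
S(f_3,h_5): leading monomials are coprime, so the S-polynomial reduces to 0 (Buchberger's first criterion).
S(h_4,h_5): lcm = v^{3}. S = -\tfrac{100647955}{68014254}v^{2} + \tfrac{55}{21}v.
  leading term v^{2}: subtract (\tfrac{34522248565}{160555974843})·h_5 from -\tfrac{100647955}{68014254}v^{2} + \tfrac{55}{21}v → \tfrac{1436221702510}{481667924529}v
  leading term v: no divisor's leading term divides it; move \tfrac{1436221702510}{481667924529}v to the remainder.
  remainder \tfrac{1436221702510}{481667924529}v ≠ 0; add h_6 = \tfrac{1436221702510}{481667924529}v to the basis.

S(f_1,h_6): leading monomials are coprime, so the S-polynomial reduces to 0 (Buchberger's first criterion).
S(f_2,h_6): leading monomials are coprime, so the S-polynomial reduces to 0 (Buchberger's first criterion).
S(f_3,h_6): leading monomials are coprime, so the S-polynomial reduces to 0 (Buchberger's first criterion).
S(h_4,h_6): lcm = v^{3}. S = -\tfrac{121}{98}v^{2} + \tfrac{55}{21}v.
  leading term v^{2}: subtract (\tfrac{3773}{21031})·h_5 from -\tfrac{121}{98}v^{2} + \tfrac{55}{21}v → \tfrac{61446}{21031}v
  leading term v: subtract (\tfrac{14360029893}{14655323495})·h_6 from \tfrac{61446}{21031}v → 0
  remainder 0.

S(h_5,h_6): lcm = v^{2}. S = \tfrac{170114}{694023}v.
  leading term v: subtract (\tfrac{8433073473}{102587264465})·h_6 from \tfrac{170114}{694023}v → 0
  remainder 0.

Every S-polynomial of the final basis reduces to 0, so we have a Gröbner basis.
Inter-reduce: drop elements whose leading term is divisible by another's, tail-reduce, and make monic.
Reduced Gröbner basis: {u - 1, v}.
Label its elements g_1 = u - 1, g_2 = v.

Reduce p = -2u^{2} - 4uv^{2} + 7v^{2} - 4v + 2 modulo G:
  leading term u^{2}: subtract (-2u)·g_1 from -2u^{2} - 4uv^{2} + 7v^{2} - 4v + 2 → -4uv^{2} - 2u + 7v^{2} - 4v + 2
  leading term uv^{2}: subtract (-4v^{2})·g_1 from -4uv^{2} - 2u + 7v^{2} - 4v + 2 → -2u + 3v^{2} - 4v + 2
  leading term u: subtract (-2)·g_1 from -2u + 3v^{2} - 4v + 2 → 3v^{2} - 4v
  leading term v^{2}: subtract (3v)·g_2 from 3v^{2} - 4v → -4v
  leading term v: subtract (-4)·g_2 from -4v → 0
  normal form = 0.
Since the normal form is 0, p ∈ I.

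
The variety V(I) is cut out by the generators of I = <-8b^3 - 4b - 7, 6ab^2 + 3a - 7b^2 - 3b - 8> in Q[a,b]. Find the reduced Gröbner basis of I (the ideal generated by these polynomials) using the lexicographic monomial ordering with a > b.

G = {a + 4/7b^2 + 6/7b - 7/6, b^3 + 1/2b + 7/8}

f_1 = -8b^3 - 4b - 7, LT = b^3.
f_2 = 6ab^2 + 3a - 7b^2 - 3b - 8, LT = ab^2.

S(f_1,f_2): lcm = ab^3. S = 7/8a + 7/6b^3 + 1/2b^2 + 4/3b.
  leading term a: no divisor's leading term divides it; move 7/8a to the remainder.
  leading term b^3: subtract (-7/48)·f_1 from 7/6b^3 + 1/2b^2 + 4/3b → 1/2b^2 + 3/4b - 49/48
  leading term b^2: no divisor's leading term divides it; move 1/2b^2 to the remainder.
  leading term b: no divisor's leading term divides it; move 3/4b to the remainder.
  leading term 1: no divisor's leading term divides it; move -49/48 to the remainder.
  remainder 7/8a + 1/2b^2 + 3/4b - 49/48 ≠ 0; add g_3 = 7/8a + 1/2b^2 + 3/4b - 49/48 to the basis.

S(f_1,g_3): leading monomials are coprime, so the S-polynomial reduces to 0 (Buchberger's first criterion).
S(f_2,g_3): lcm = ab^2. S = 1/2a - 4/7b^4 - 6/7b^3 - 1/2b - 4/3.
  leading term a: subtract (4/7)·g_3 from 1/2a - 4/7b^4 - 6/7b^3 - 1/2b - 4/3 → -4/7b^4 - 6/7b^3 - 2/7b^2 - 13/14b - 3/4
  leading term b^4: subtract (1/14b)·f_1 from -4/7b^4 - 6/7b^3 - 2/7b^2 - 13/14b - 3/4 → -6/7b^3 - 3/7b - 3/4
  leading term b^3: subtract (3/28)·f_1 from -6/7b^3 - 3/7b - 3/4 → 0
  remainder 0.

Every S-polynomial of the final basis reduces to 0, so we have a Gröbner basis.
Inter-reduce: drop elements whose leading term is divisible by another's, tail-reduce, and make monic.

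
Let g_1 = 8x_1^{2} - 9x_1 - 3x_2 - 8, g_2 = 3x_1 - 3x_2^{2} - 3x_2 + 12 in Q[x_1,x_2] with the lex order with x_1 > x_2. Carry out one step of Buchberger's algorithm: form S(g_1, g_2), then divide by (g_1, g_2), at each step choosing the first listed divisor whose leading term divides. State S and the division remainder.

S(g_1, g_2) = x_1x_2^{2} + x_1x_2 - \tfrac{41}{8}x_1 - \tfrac{3}{8}x_2 - 1; remainder on division = x_2^{4} + 2x_2^{3} - \tfrac{65}{8}x_2^{2} - \tfrac{19}{2}x_2 + \tfrac{39}{2}.

lcm(LM(g_1), LM(g_2)) = x_1^{2}.
S = (lcm/LT(g_1))·g_1 − (lcm/LT(g_2))·g_2 = x_1x_2^{2} + x_1x_2 - \tfrac{41}{8}x_1 - \tfrac{3}{8}x_2 - 1.
Reduce S modulo (g_1, g_2) in that order:
  leading term x_1x_2^{2}: subtract (\tfrac{1}{3}x_2^{2})·g_2 from x_1x_2^{2} + x_1x_2 - \tfrac{41}{8}x_1 - \tfrac{3}{8}x_2 - 1 → x_1x_2 - \tfrac{41}{8}x_1 + x_2^{4} + x_2^{3} - 4x_2^{2} - \tfrac{3}{8}x_2 - 1
  leading term x_1x_2: subtract (\tfrac{1}{3}x_2)·g_2 from x_1x_2 - \tfrac{41}{8}x_1 + x_2^{4} + x_2^{3} - 4x_2^{2} - \tfrac{3}{8}x_2 - 1 → -\tfrac{41}{8}x_1 + x_2^{4} + 2x_2^{3} - 3x_2^{2} - \tfrac{35}{8}x_2 - 1
  leading term x_1: subtract (-\tfrac{41}{24})·g_2 from -\tfrac{41}{8}x_1 + x_2^{4} + 2x_2^{3} - 3x_2^{2} - \tfrac{35}{8}x_2 - 1 → x_2^{4} + 2x_2^{3} - \tfrac{65}{8}x_2^{2} - \tfrac{19}{2}x_2 + \tfrac{39}{2}
  leading term x_2^{4}: no divisor's leading term divides it; move x_2^{4} to the remainder.
  leading term x_2^{3}: no divisor's leading term divides it; move 2x_2^{3} to the remainder.
  leading term x_2^{2}: no divisor's leading term divides it; move -\tfrac{65}{8}x_2^{2} to the remainder.
  leading term x_2: no divisor's leading term divides it; move -\tfrac{19}{2}x_2 to the remainder.
  leading term 1: no divisor's leading term divides it; move \tfrac{39}{2} to the remainder.
The remainder x_2^{4} + 2x_2^{3} - \tfrac{65}{8}x_2^{2} - \tfrac{19}{2}x_2 + \tfrac{39}{2} is nonzero, so it would be added as the next basis element.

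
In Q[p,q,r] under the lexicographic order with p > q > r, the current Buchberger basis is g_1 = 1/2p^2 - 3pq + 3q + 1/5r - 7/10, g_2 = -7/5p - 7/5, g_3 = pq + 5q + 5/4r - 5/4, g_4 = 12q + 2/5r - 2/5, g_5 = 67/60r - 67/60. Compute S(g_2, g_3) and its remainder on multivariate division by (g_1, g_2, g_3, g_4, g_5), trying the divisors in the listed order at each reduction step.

S(g_2, g_3) = -4q - 5/4r + 5/4; remainder on division = 0.

lcm(LM(g_2), LM(g_3)) = pq.
S = (lcm/LT(g_2))·g_2 − (lcm/LT(g_3))·g_3 = -4q - 5/4r + 5/4.
Reduce S modulo (g_1, g_2, g_3, g_4, g_5) in that order:
  leading term q: subtract (-1/3)·g_4 from -4q - 5/4r + 5/4 → -67/60r + 67/60
  leading term r: subtract (-1)·g_5 from -67/60r + 67/60 → 0
The remainder is 0, so this S-polynomial contributes no new basis element.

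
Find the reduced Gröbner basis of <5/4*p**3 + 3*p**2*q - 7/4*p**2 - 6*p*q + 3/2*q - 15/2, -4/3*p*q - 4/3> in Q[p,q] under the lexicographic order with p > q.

f_1 = 5/4*p**3 + 3*p**2*q - 7/4*p**2 - 6*p*q + 3/2*q - 15/2, LT = p**3.
f_2 = -4/3*p*q - 4/3, LT = p*q.

S(f_1,f_2): lcm = p**3*q. S = 12/5*p**2*q**2 - 7/5*p**2*q - p**2 - 24/5*p*q**2 + 6/5*q**2 - 6*q.
  leading term p**2*q**2: subtract (-9/5*p*q)·f_2 from 12/5*p**2*q**2 - 7/5*p**2*q - p**2 - 24/5*p*q**2 + 6/5*q**2 - 6*q → -7/5*p**2*q - p**2 - 24/5*p*q**2 - 12/5*p*q + 6/5*q**2 - 6*q
  leading term p**2*q: subtract (21/20*p)·f_2 from -7/5*p**2*q - p**2 - 24/5*p*q**2 - 12/5*p*q + 6/5*q**2 - 6*q → -p**2 - 24/5*p*q**2 - 12/5*p*q + 7/5*p + 6/5*q**2 - 6*q
  leading term p**2: no divisor's leading term divides it; move -p**2 to the remainder.
  leading term p*q**2: subtract (18/5*q)·f_2 from -24/5*p*q**2 - 12/5*p*q + 7/5*p + 6/5*q**2 - 6*q → -12/5*p*q + 7/5*p + 6/5*q**2 - 6/5*q
  leading term p*q: subtract (9/5)·f_2 from -12/5*p*q + 7/5*p + 6/5*q**2 - 6/5*q → 7/5*p + 6/5*q**2 - 6/5*q + 12/5
  leading term p: no divisor's leading term divides it; move 7/5*p to the remainder.
  leading term q**2: no divisor's leading term divides it; move 6/5*q**2 to the remainder.
  leading term q: no divisor's leading term divides it; move -6/5*q to the remainder.
  leading term 1: no divisor's leading term divides it; move 12/5 to the remainder.
  remainder -p**2 + 7/5*p + 6/5*q**2 - 6/5*q + 12/5 ≠ 0; add g_3 = -p**2 + 7/5*p + 6/5*q**2 - 6/5*q + 12/5 to the basis.

S(f_2,g_3): lcm = p**2*q. S = 7/5*p*q + p + 6/5*q**3 - 6/5*q**2 + 12/5*q.
  leading term p*q: subtract (-21/20)·f_2 from 7/5*p*q + p + 6/5*q**3 - 6/5*q**2 + 12/5*q → p + 6/5*q**3 - 6/5*q**2 + 12/5*q - 7/5
  leading term p: no divisor's leading term divides it; move p to the remainder.
  leading term q**3: no divisor's leading term divides it; move 6/5*q**3 to the remainder.
  leading term q**2: no divisor's leading term divides it; move -6/5*q**2 to the remainder.
  leading term q: no divisor's leading term divides it; move 12/5*q to the remainder.
  leading term 1: no divisor's leading term divides it; move -7/5 to the remainder.
  remainder p + 6/5*q**3 - 6/5*q**2 + 12/5*q - 7/5 ≠ 0; add g_4 = p + 6/5*q**3 - 6/5*q**2 + 12/5*q - 7/5 to the basis.

S(f_2,g_4): lcm = p*q. S = -6/5*q**4 + 6/5*q**3 - 12/5*q**2 + 7/5*q + 1.
  leading term q**4: no divisor's leading term divides it; move -6/5*q**4 to the remainder.
  leading term q**3: no divisor's leading term divides it; move 6/5*q**3 to the remainder.
  leading term q**2: no divisor's leading term divides it; move -12/5*q**2 to the remainder.
  leading term q: no divisor's leading term divides it; move 7/5*q to the remainder.
  leading term 1: no divisor's leading term divides it; move 1 to the remainder.
  remainder -6/5*q**4 + 6/5*q**3 - 12/5*q**2 + 7/5*q + 1 ≠ 0; add g_5 = -6/5*q**4 + 6/5*q**3 - 12/5*q**2 + 7/5*q + 1 to the basis.

The other S-polynomials (S(f_1,g_3), S(f_1,g_4), S(g_3,g_4), S(f_1,g_5), S(f_2,g_5), S(g_3,g_5), S(g_4,g_5)) all reduce to 0 modulo the current basis, so we have a Gröbner basis.
Inter-reduce: drop elements whose leading term is divisible by another's, tail-reduce, and make monic.

G = {p + 6/5*q**3 - 6/5*q**2 + 12/5*q - 7/5, q**4 - q**3 + 2*q**2 - 7/6*q - 5/6}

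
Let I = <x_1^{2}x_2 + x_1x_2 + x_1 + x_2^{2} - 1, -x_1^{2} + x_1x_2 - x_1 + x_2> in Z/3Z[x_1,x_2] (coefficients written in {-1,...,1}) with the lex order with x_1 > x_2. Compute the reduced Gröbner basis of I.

f_1 = x_1^{2}x_2 + x_1x_2 + x_1 + x_2^{2} - 1, LT = x_1^{2}x_2.
f_2 = -x_1^{2} + x_1x_2 - x_1 + x_2, LT = x_1^{2}.

S(f_1,f_2): lcm = x_1^{2}x_2. S = x_1x_2^{2} + x_1 - x_2^{2} - 1.
  leading term x_1x_2^{2}: no divisor's leading term divides it; move x_1x_2^{2} to the remainder.
  leading term x_1: no divisor's leading term divides it; move x_1 to the remainder.
  leading term x_2^{2}: no divisor's leading term divides it; move -x_2^{2} to the remainder.
  leading term 1: no divisor's leading term divides it; move -1 to the remainder.
  remainder x_1x_2^{2} + x_1 - x_2^{2} - 1 ≠ 0; add g_3 = x_1x_2^{2} + x_1 - x_2^{2} - 1 to the basis.

S(f_1,g_3): lcm = x_1^{2}x_2^{2}. S = -x_1^{2} - x_1x_2^{2} + x_1x_2 + x_1 + x_2^{3} - x_2.
  leading term x_1^{2}: subtract (1)·f_2 from -x_1^{2} - x_1x_2^{2} + x_1x_2 + x_1 + x_2^{3} - x_2 → -x_1x_2^{2} - x_1 + x_2^{3} + x_2
  leading term x_1x_2^{2}: subtract (-1)·g_3 from -x_1x_2^{2} - x_1 + x_2^{3} + x_2 → x_2^{3} - x_2^{2} + x_2 - 1
  leading term x_2^{3}: no divisor's leading term divides it; move x_2^{3} to the remainder.
  leading term x_2^{2}: no divisor's leading term divides it; move -x_2^{2} to the remainder.
  leading term x_2: no divisor's leading term divides it; move x_2 to the remainder.
  leading term 1: no divisor's leading term divides it; move -1 to the remainder.
  remainder x_2^{3} - x_2^{2} + x_2 - 1 ≠ 0; add g_4 = x_2^{3} - x_2^{2} + x_2 - 1 to the basis.

S(f_2,g_3): lcm = x_1^{2}x_2^{2}. S = -x_1^{2} - x_1x_2^{3} - x_1x_2^{2} + x_1 - x_2^{3}.
  leading term x_1^{2}: subtract (1)·f_2 from -x_1^{2} - x_1x_2^{3} - x_1x_2^{2} + x_1 - x_2^{3} → -x_1x_2^{3} - x_1x_2^{2} - x_1x_2 - x_1 - x_2^{3} - x_2
  leading term x_1x_2^{3}: subtract (-x_2)·g_3 from -x_1x_2^{3} - x_1x_2^{2} - x_1x_2 - x_1 - x_2^{3} - x_2 → -x_1x_2^{2} - x_1 + x_2^{3} + x_2
  leading term x_1x_2^{2}: subtract (-1)·g_3 from -x_1x_2^{2} - x_1 + x_2^{3} + x_2 → x_2^{3} - x_2^{2} + x_2 - 1
  leading term x_2^{3}: subtract (1)·g_4 from x_2^{3} - x_2^{2} + x_2 - 1 → 0
  remainder 0.

S(f_1,g_4): lcm = x_1^{2}x_2^{3}. S = x_1^{2}x_2^{2} - x_1^{2}x_2 + x_1^{2} + x_1x_2^{3} + x_1x_2^{2} + x_2^{4} - x_2^{2}.
  leading term x_1^{2}x_2^{2}: subtract (x_2)·f_1 from x_1^{2}x_2^{2} - x_1^{2}x_2 + x_1^{2} + x_1x_2^{3} + x_1x_2^{2} + x_2^{4} - x_2^{2} → -x_1^{2}x_2 + x_1^{2} + x_1x_2^{3} - x_1x_2 + x_2^{4} - x_2^{3} - x_2^{2} + x_2
  leading term x_1^{2}x_2: subtract (-1)·f_1 from -x_1^{2}x_2 + x_1^{2} + x_1x_2^{3} - x_1x_2 + x_2^{4} - x_2^{3} - x_2^{2} + x_2 → x_1^{2} + x_1x_2^{3} + x_1 + x_2^{4} - x_2^{3} + x_2 - 1
  leading term x_1^{2}: subtract (-1)·f_2 from x_1^{2} + x_1x_2^{3} + x_1 + x_2^{4} - x_2^{3} + x_2 - 1 → x_1x_2^{3} + x_1x_2 + x_2^{4} - x_2^{3} - x_2 - 1
  leading term x_1x_2^{3}: subtract (x_2)·g_3 from x_1x_2^{3} + x_1x_2 + x_2^{4} - x_2^{3} - x_2 - 1 → x_2^{4} - 1
  leading term x_2^{4}: subtract (x_2)·g_4 from x_2^{4} - 1 → x_2^{3} - x_2^{2} + x_2 - 1
  leading term x_2^{3}: subtract (1)·g_4 from x_2^{3} - x_2^{2} + x_2 - 1 → 0
  remainder 0.

S(f_2,g_4): leading monomials are coprime, so the S-polynomial reduces to 0 (Buchberger's first criterion).
S(g_3,g_4): lcm = x_1x_2^{3}. S = x_1x_2^{2} + x_1 - x_2^{3} - x_2.
  leading term x_1x_2^{2}: subtract (1)·g_3 from x_1x_2^{2} + x_1 - x_2^{3} - x_2 → -x_2^{3} + x_2^{2} - x_2 + 1
  leading term x_2^{3}: subtract (-1)·g_4 from -x_2^{3} + x_2^{2} - x_2 + 1 → 0
  remainder 0.

Every S-polynomial of the final basis reduces to 0, so we have a Gröbner basis.
Inter-reduce: drop elements whose leading term is divisible by another's, tail-reduce, and make monic.

G = {x_1^{2} - x_1x_2 + x_1 - x_2, x_1x_2^{2} + x_1 - x_2^{2} - 1, x_2^{3} - x_2^{2} + x_2 - 1}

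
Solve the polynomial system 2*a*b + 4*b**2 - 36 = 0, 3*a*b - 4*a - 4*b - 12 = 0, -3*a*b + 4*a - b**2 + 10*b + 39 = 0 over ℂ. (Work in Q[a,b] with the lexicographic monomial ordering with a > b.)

{(0, -3)}

Compute a lex Gröbner basis by Buchberger's algorithm.
f_1 = 2*a*b + 4*b**2 - 36, LT = a*b.
f_2 = 3*a*b - 4*a - 4*b - 12, LT = a*b.
f_3 = -3*a*b + 4*a - b**2 + 10*b + 39, LT = a*b.

S(f_1,f_2): lcm = a*b. S = 4/3*a + 2*b**2 + 4/3*b - 14.
  leading term a: no divisor's leading term divides it; move 4/3*a to the remainder.
  leading term b**2: no divisor's leading term divides it; move 2*b**2 to the remainder.
  leading term b: no divisor's leading term divides it; move 4/3*b to the remainder.
  leading term 1: no divisor's leading term divides it; move -14 to the remainder.
  remainder 4/3*a + 2*b**2 + 4/3*b - 14 ≠ 0; add h_4 = 4/3*a + 2*b**2 + 4/3*b - 14 to the basis.

S(f_1,f_3): lcm = a*b. S = 4/3*a + 5/3*b**2 + 10/3*b - 5.
  leading term a: subtract (1)·h_4 from 4/3*a + 5/3*b**2 + 10/3*b - 5 → -1/3*b**2 + 2*b + 9
  leading term b**2: no divisor's leading term divides it; move -1/3*b**2 to the remainder.
  leading term b: no divisor's leading term divides it; move 2*b to the remainder.
  leading term 1: no divisor's leading term divides it; move 9 to the remainder.
  remainder -1/3*b**2 + 2*b + 9 ≠ 0; add h_5 = -1/3*b**2 + 2*b + 9 to the basis.

S(f_2,f_3): lcm = a*b. S = -1/3*b**2 + 2*b + 9.
  leading term b**2: subtract (1)·h_5 from -1/3*b**2 + 2*b + 9 → 0
  remainder 0.

S(f_1,h_4): lcm = a*b. S = -3/2*b**3 + b**2 + 21/2*b - 18.
  leading term b**3: subtract (9/2*b)·h_5 from -3/2*b**3 + b**2 + 21/2*b - 18 → -8*b**2 - 30*b - 18
  leading term b**2: subtract (24)·h_5 from -8*b**2 - 30*b - 18 → -78*b - 234
  leading term b: no divisor's leading term divides it; move -78*b to the remainder.
  leading term 1: no divisor's leading term divides it; move -234 to the remainder.
  remainder -78*b - 234 ≠ 0; add h_6 = -78*b - 234 to the basis.

S(f_2,h_4): lcm = a*b. S = -4/3*a - 3/2*b**3 - b**2 + 55/6*b - 4.
  leading term a: subtract (-1)·h_4 from -4/3*a - 3/2*b**3 - b**2 + 55/6*b - 4 → -3/2*b**3 + b**2 + 21/2*b - 18
  leading term b**3: subtract (9/2*b)·h_5 from -3/2*b**3 + b**2 + 21/2*b - 18 → -8*b**2 - 30*b - 18
  leading term b**2: subtract (24)·h_5 from -8*b**2 - 30*b - 18 → -78*b - 234
  leading term b: subtract (1)·h_6 from -78*b - 234 → 0
  remainder 0.

S(f_3,h_4): lcm = a*b. S = -4/3*a - 3/2*b**3 - 2/3*b**2 + 43/6*b - 13.
  leading term a: subtract (-1)·h_4 from -4/3*a - 3/2*b**3 - 2/3*b**2 + 43/6*b - 13 → -3/2*b**3 + 4/3*b**2 + 17/2*b - 27
  leading term b**3: subtract (9/2*b)·h_5 from -3/2*b**3 + 4/3*b**2 + 17/2*b - 27 → -23/3*b**2 - 32*b - 27
  leading term b**2: subtract (23)·h_5 from -23/3*b**2 - 32*b - 27 → -78*b - 234
  leading term b: subtract (1)·h_6 from -78*b - 234 → 0
  remainder 0.

S(f_1,h_5): lcm = a*b**2. S = 6*a*b + 27*a + 2*b**3 - 18*b.
  leading term a*b: subtract (3)·f_1 from 6*a*b + 27*a + 2*b**3 - 18*b → 27*a + 2*b**3 - 12*b**2 - 18*b + 108
  leading term a: subtract (81/4)·h_4 from 27*a + 2*b**3 - 12*b**2 - 18*b + 108 → 2*b**3 - 105/2*b**2 - 45*b + 783/2
  leading term b**3: subtract (-6*b)·h_5 from 2*b**3 - 105/2*b**2 - 45*b + 783/2 → -81/2*b**2 + 9*b + 783/2
  leading term b**2: subtract (243/2)·h_5 from -81/2*b**2 + 9*b + 783/2 → -234*b - 702
  leading term b: subtract (3)·h_6 from -234*b - 702 → 0
  remainder 0.

S(f_2,h_5): lcm = a*b**2. S = 14/3*a*b + 27*a - 4/3*b**2 - 4*b.
  leading term a*b: subtract (7/3)·f_1 from 14/3*a*b + 27*a - 4/3*b**2 - 4*b → 27*a - 32/3*b**2 - 4*b + 84
  leading term a: subtract (81/4)·h_4 from 27*a - 32/3*b**2 - 4*b + 84 → -307/6*b**2 - 31*b + 735/2
  leading term b**2: subtract (307/2)·h_5 from -307/6*b**2 - 31*b + 735/2 → -338*b - 1014
  leading term b: subtract (13/3)·h_6 from -338*b - 1014 → 0
  remainder 0.

S(f_3,h_5): lcm = a*b**2. S = 14/3*a*b + 27*a + 1/3*b**3 - 10/3*b**2 - 13*b.
  leading term a*b: subtract (7/3)·f_1 from 14/3*a*b + 27*a + 1/3*b**3 - 10/3*b**2 - 13*b → 27*a + 1/3*b**3 - 38/3*b**2 - 13*b + 84
  leading term a: subtract (81/4)·h_4 from 27*a + 1/3*b**3 - 38/3*b**2 - 13*b + 84 → 1/3*b**3 - 319/6*b**2 - 40*b + 735/2
  leading term b**3: subtract (-b)·h_5 from 1/3*b**3 - 319/6*b**2 - 40*b + 735/2 → -307/6*b**2 - 31*b + 735/2
  leading term b**2: subtract (307/2)·h_5 from -307/6*b**2 - 31*b + 735/2 → -338*b - 1014
  leading term b: subtract (13/3)·h_6 from -338*b - 1014 → 0
  remainder 0.

S(h_4,h_5): leading monomials are coprime, so the S-polynomial reduces to 0 (Buchberger's first criterion).
S(f_1,h_6): lcm = a*b. S = -3*a + 2*b**2 - 18.
  leading term a: subtract (-9/4)·h_4 from -3*a + 2*b**2 - 18 → 13/2*b**2 + 3*b - 99/2
  leading term b**2: subtract (-39/2)·h_5 from 13/2*b**2 + 3*b - 99/2 → 42*b + 126
  leading term b: subtract (-7/13)·h_6 from 42*b + 126 → 0
  remainder 0.

S(f_2,h_6): lcm = a*b. S = -13/3*a - 4/3*b - 4.
  leading term a: subtract (-13/4)·h_4 from -13/3*a - 4/3*b - 4 → 13/2*b**2 + 3*b - 99/2
  leading term b**2: subtract (-39/2)·h_5 from 13/2*b**2 + 3*b - 99/2 → 42*b + 126
  leading term b: subtract (-7/13)·h_6 from 42*b + 126 → 0
  remainder 0.

S(f_3,h_6): lcm = a*b. S = -13/3*a + 1/3*b**2 - 10/3*b - 13.
  leading term a: subtract (-13/4)·h_4 from -13/3*a + 1/3*b**2 - 10/3*b - 13 → 41/6*b**2 + b - 117/2
  leading term b**2: subtract (-41/2)·h_5 from 41/6*b**2 + b - 117/2 → 42*b + 126
  leading term b: subtract (-7/13)·h_6 from 42*b + 126 → 0
  remainder 0.

S(h_4,h_6): leading monomials are coprime, so the S-polynomial reduces to 0 (Buchberger's first criterion).
S(h_5,h_6): lcm = b**2. S = -9*b - 27.
  leading term b: subtract (3/26)·h_6 from -9*b - 27 → 0
  remainder 0.

Every S-polynomial of the final basis reduces to 0, so we have a Gröbner basis.
Inter-reduce: drop elements whose leading term is divisible by another's, tail-reduce, and make monic.
Reduced Gröbner basis: {a, b + 3}.

Since the basis is lex-ordered, b + 3 is univariate in b. Its roots are {-3}. Back-substituting each root into the other basis elements fixes the other coordinates.
  b = -3: the earlier basis element becomes a = 0, giving a = 0 — point (0, -3).
Each listed point satisfies every original equation (direct substitution).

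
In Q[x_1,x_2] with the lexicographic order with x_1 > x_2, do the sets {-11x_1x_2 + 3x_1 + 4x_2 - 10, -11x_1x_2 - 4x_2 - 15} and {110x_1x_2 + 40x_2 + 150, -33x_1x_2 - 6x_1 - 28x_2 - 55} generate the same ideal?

Yes, the ideals are equal.

Since reduced Gröbner bases are canonical representatives of ideals under a given ordering, it suffices to compute and compare them.
Buchberger on the first generating set:
f_1 = -11x_1x_2 + 3x_1 + 4x_2 - 10, LT = x_1x_2.
f_2 = -11x_1x_2 - 4x_2 - 15, LT = x_1x_2.

S(f_1,f_2): lcm = x_1x_2. S = -3/11x_1 - 8/11x_2 - 5/11.
  reduce S modulo (f_1, f_2):
  remainder -3/11x_1 - 8/11x_2 - 5/11 ≠ 0; add g_3 = -3/11x_1 - 8/11x_2 - 5/11 to the basis.

S(f_1,g_3): lcm = x_1x_2. S = -3/11x_1 - 8/3x_2^2 - 67/33x_2 + 10/11.
  reduce S modulo (f_1, f_2, g_3):
  remainder -8/3x_2^2 - 43/33x_2 + 15/11 ≠ 0; add g_4 = -8/3x_2^2 - 43/33x_2 + 15/11 to the basis.

The other S-polynomials (S(f_2,g_3), S(f_1,g_4), S(f_2,g_4), S(g_3,g_4)) all reduce to 0 modulo the current basis, so we have a Gröbner basis.
Inter-reduce: drop elements whose leading term is divisible by another's, tail-reduce, and make monic.
Reduced Gröbner basis: {x_1 + 8/3x_2 + 5/3, x_2^2 + 43/88x_2 - 45/88}.

Buchberger on the second generating set:
h_1 = 110x_1x_2 + 40x_2 + 150, LT = x_1x_2.
h_2 = -33x_1x_2 - 6x_1 - 28x_2 - 55, LT = x_1x_2.

S(h_1,h_2): lcm = x_1x_2. S = -2/11x_1 - 16/33x_2 - 10/33.
  reduce S modulo (h_1, h_2):
  remainder -2/11x_1 - 16/33x_2 - 10/33 ≠ 0; add k_3 = -2/11x_1 - 16/33x_2 - 10/33 to the basis.

S(h_1,k_3): lcm = x_1x_2. S = -8/3x_2^2 - 43/33x_2 + 15/11.
  reduce S modulo (h_1, h_2, k_3):
  remainder -8/3x_2^2 - 43/33x_2 + 15/11 ≠ 0; add k_4 = -8/3x_2^2 - 43/33x_2 + 15/11 to the basis.

The other S-polynomials (S(h_2,k_3), S(h_1,k_4), S(h_2,k_4), S(k_3,k_4)) all reduce to 0 modulo the current basis, so we have a Gröbner basis.
Inter-reduce: drop elements whose leading term is divisible by another's, tail-reduce, and make monic.
Reduced Gröbner basis: {x_1 + 8/3x_2 + 5/3, x_2^2 + 43/88x_2 - 45/88}.

Same reduced basis, so the two generating sets span the same ideal.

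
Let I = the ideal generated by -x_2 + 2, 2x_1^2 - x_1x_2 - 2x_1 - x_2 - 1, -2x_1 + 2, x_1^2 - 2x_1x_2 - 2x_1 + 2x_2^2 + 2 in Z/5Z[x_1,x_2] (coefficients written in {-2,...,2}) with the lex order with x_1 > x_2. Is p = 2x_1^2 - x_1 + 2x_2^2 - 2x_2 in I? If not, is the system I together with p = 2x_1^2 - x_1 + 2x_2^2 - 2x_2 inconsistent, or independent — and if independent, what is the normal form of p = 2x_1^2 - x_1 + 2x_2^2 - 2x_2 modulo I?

First compute the reduced Gröbner basis of I by Buchberger's algorithm.
f_1 = -x_2 + 2, LT = x_2.
f_2 = 2x_1^2 - x_1x_2 - 2x_1 - x_2 - 1, LT = x_1^2.
f_3 = -2x_1 + 2, LT = x_1.
f_4 = x_1^2 - 2x_1x_2 - 2x_1 + 2x_2^2 + 2, LT = x_1^2.

The S-polynomials (S(f_1,f_2), S(f_1,f_3), S(f_1,f_4), S(f_2,f_3), S(f_2,f_4), S(f_3,f_4)) all reduce to 0 modulo the current basis, so we have a Gröbner basis.
Inter-reduce: drop elements whose leading term is divisible by another's, tail-reduce, and make monic.
Reduced Gröbner basis: {x_1 - 1, x_2 - 2}.
Label its elements g_1 = x_1 - 1, g_2 = x_2 - 2.

Reduce p = 2x_1^2 - x_1 + 2x_2^2 - 2x_2 modulo G:
  leading term x_1^2: subtract (2x_1)·g_1 from 2x_1^2 - x_1 + 2x_2^2 - 2x_2 → x_1 + 2x_2^2 - 2x_2
  leading term x_1: subtract (1)·g_1 from x_1 + 2x_2^2 - 2x_2 → 2x_2^2 - 2x_2 + 1
  leading term x_2^2: subtract (2x_2)·g_2 from 2x_2^2 - 2x_2 + 1 → 2x_2 + 1
  leading term x_2: subtract (2)·g_2 from 2x_2 + 1 → 0
  normal form = 0.
Since the normal form is 0, p ∈ I.

The remainder on division by a Gröbner basis is unique — it is the normal form.

2x_1^2 - x_1 + 2x_2^2 - 2x_2 lies in I (it reduces to 0).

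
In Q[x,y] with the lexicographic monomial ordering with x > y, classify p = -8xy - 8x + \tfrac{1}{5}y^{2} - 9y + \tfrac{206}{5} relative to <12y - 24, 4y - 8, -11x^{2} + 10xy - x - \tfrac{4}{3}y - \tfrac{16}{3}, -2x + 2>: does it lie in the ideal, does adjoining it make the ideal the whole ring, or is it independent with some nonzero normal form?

-8xy - 8x + \tfrac{1}{5}y^{2} - 9y + \tfrac{206}{5} lies in I (it reduces to 0).

First compute the reduced Gröbner basis of I by Buchberger's algorithm.
f_1 = 12y - 24, LT = y.
f_2 = 4y - 8, LT = y.
f_3 = -11x^{2} + 10xy - x - \tfrac{4}{3}y - \tfrac{16}{3}, LT = x^{2}.
f_4 = -2x + 2, LT = x.

The S-polynomials (S(f_1,f_2), S(f_1,f_3), S(f_1,f_4), S(f_2,f_3), S(f_2,f_4), S(f_3,f_4)) all reduce to 0 modulo the current basis, so we have a Gröbner basis.
Inter-reduce: drop elements whose leading term is divisible by another's, tail-reduce, and make monic.
Reduced Gröbner basis: {x - 1, y - 2}.
Label its elements g_1 = x - 1, g_2 = y - 2.

Reduce p = -8xy - 8x + \tfrac{1}{5}y^{2} - 9y + \tfrac{206}{5} modulo G:
  leading term xy: subtract (-8y)·g_1 from -8xy - 8x + \tfrac{1}{5}y^{2} - 9y + \tfrac{206}{5} → -8x + \tfrac{1}{5}y^{2} - 17y + \tfrac{206}{5}
  leading term x: subtract (-8)·g_1 from -8x + \tfrac{1}{5}y^{2} - 17y + \tfrac{206}{5} → \tfrac{1}{5}y^{2} - 17y + \tfrac{166}{5}
  leading term y^{2}: subtract (\tfrac{1}{5}y)·g_2 from \tfrac{1}{5}y^{2} - 17y + \tfrac{166}{5} → -\tfrac{83}{5}y + \tfrac{166}{5}
  leading term y: subtract (-\tfrac{83}{5})·g_2 from -\tfrac{83}{5}y + \tfrac{166}{5} → 0
  normal form = 0.
Since the normal form is 0, p ∈ I.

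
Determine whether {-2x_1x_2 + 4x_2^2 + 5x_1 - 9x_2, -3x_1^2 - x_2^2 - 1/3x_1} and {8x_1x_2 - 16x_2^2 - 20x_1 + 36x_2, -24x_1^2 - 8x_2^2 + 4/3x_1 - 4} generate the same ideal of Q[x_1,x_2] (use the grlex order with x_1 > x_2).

Two ideals are equal iff their reduced Gröbner bases coincide (the reduced basis is unique for a fixed ordering).
Buchberger on the first generating set:
f_1 = -2x_1x_2 + 4x_2^2 + 5x_1 - 9x_2, LT = x_1x_2.
f_2 = -3x_1^2 - x_2^2 - 1/3x_1, LT = x_1^2.

S(f_1,f_2): lcm = x_1^2x_2. S = -2x_1x_2^2 - 1/3x_2^3 - 5/2x_1^2 + 79/18x_1x_2.
  leading term x_1x_2^2: subtract (x_2)·f_1 from -2x_1x_2^2 - 1/3x_2^3 - 5/2x_1^2 + 79/18x_1x_2 → -13/3x_2^3 - 5/2x_1^2 - 11/18x_1x_2 + 9x_2^2
  leading term x_2^3: no divisor's leading term divides it; move -13/3x_2^3 to the remainder.
  leading term x_1^2: subtract (5/6)·f_2 from -5/2x_1^2 - 11/18x_1x_2 + 9x_2^2 → -11/18x_1x_2 + 59/6x_2^2 + 5/18x_1
  leading term x_1x_2: subtract (11/36)·f_1 from -11/18x_1x_2 + 59/6x_2^2 + 5/18x_1 → 155/18x_2^2 - 5/4x_1 + 11/4x_2
  leading term x_2^2: no divisor's leading term divides it; move 155/18x_2^2 to the remainder.
  leading term x_1: no divisor's leading term divides it; move -5/4x_1 to the remainder.
  leading term x_2: no divisor's leading term divides it; move 11/4x_2 to the remainder.
  remainder -13/3x_2^3 + 155/18x_2^2 - 5/4x_1 + 11/4x_2 ≠ 0; add g_3 = -13/3x_2^3 + 155/18x_2^2 - 5/4x_1 + 11/4x_2 to the basis.

The other S-polynomials (S(f_1,g_3), S(f_2,g_3)) all reduce to 0 modulo the current basis, so we have a Gröbner basis.
Inter-reduce: drop elements whose leading term is divisible by another's, tail-reduce, and make monic.
Reduced Gröbner basis: {x_2^3 - 155/78x_2^2 + 15/52x_1 - 33/52x_2, x_1^2 + 1/3x_2^2 + 1/9x_1, x_1x_2 - 2x_2^2 - 5/2x_1 + 9/2x_2}.

Buchberger on the second generating set:
h_1 = 8x_1x_2 - 16x_2^2 - 20x_1 + 36x_2, LT = x_1x_2.
h_2 = -24x_1^2 - 8x_2^2 + 4/3x_1 - 4, LT = x_1^2.

S(h_1,h_2): lcm = x_1^2x_2. S = -2x_1x_2^2 - 1/3x_2^3 - 5/2x_1^2 + 41/9x_1x_2 - 1/6x_2.
  leading term x_1x_2^2: subtract (-1/4x_2)·h_1 from -2x_1x_2^2 - 1/3x_2^3 - 5/2x_1^2 + 41/9x_1x_2 - 1/6x_2 → -13/3x_2^3 - 5/2x_1^2 - 4/9x_1x_2 + 9x_2^2 - 1/6x_2
  leading term x_2^3: no divisor's leading term divides it; move -13/3x_2^3 to the remainder.
  leading term x_1^2: subtract (5/48)·h_2 from -5/2x_1^2 - 4/9x_1x_2 + 9x_2^2 - 1/6x_2 → -4/9x_1x_2 + 59/6x_2^2 - 5/36x_1 - 1/6x_2 + 5/12
  leading term x_1x_2: subtract (-1/18)·h_1 from -4/9x_1x_2 + 59/6x_2^2 - 5/36x_1 - 1/6x_2 + 5/12 → 161/18x_2^2 - 5/4x_1 + 11/6x_2 + 5/12
  leading term x_2^2: no divisor's leading term divides it; move 161/18x_2^2 to the remainder.
  leading term x_1: no divisor's leading term divides it; move -5/4x_1 to the remainder.
  leading term x_2: no divisor's leading term divides it; move 11/6x_2 to the remainder.
  leading term 1: no divisor's leading term divides it; move 5/12 to the remainder.
  remainder -13/3x_2^3 + 161/18x_2^2 - 5/4x_1 + 11/6x_2 + 5/12 ≠ 0; add k_3 = -13/3x_2^3 + 161/18x_2^2 - 5/4x_1 + 11/6x_2 + 5/12 to the basis.

The other S-polynomials (S(h_1,k_3), S(h_2,k_3)) all reduce to 0 modulo the current basis, so we have a Gröbner basis.
Inter-reduce: drop elements whose leading term is divisible by another's, tail-reduce, and make monic.
Reduced Gröbner basis: {x_2^3 - 161/78x_2^2 + 15/52x_1 - 11/26x_2 - 5/52, x_1^2 + 1/3x_2^2 - 1/18x_1 + 1/6, x_1x_2 - 2x_2^2 - 5/2x_1 + 9/2x_2}.

Since the reduced bases disagree, the two ideals are not the same.

No, the ideals differ.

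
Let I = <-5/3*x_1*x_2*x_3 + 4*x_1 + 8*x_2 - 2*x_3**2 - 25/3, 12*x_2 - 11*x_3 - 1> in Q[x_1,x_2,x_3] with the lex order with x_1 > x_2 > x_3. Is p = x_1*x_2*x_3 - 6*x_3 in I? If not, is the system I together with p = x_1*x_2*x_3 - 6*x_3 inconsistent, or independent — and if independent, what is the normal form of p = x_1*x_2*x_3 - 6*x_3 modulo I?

x_1*x_2*x_3 - 6*x_3 is independent of I; its normal form modulo I is 12/5*x_1 - 6/5*x_3**2 - 8/5*x_3 - 23/5.

First compute the reduced Gröbner basis of I by Buchberger's algorithm.
f_1 = -5/3*x_1*x_2*x_3 + 4*x_1 + 8*x_2 - 2*x_3**2 - 25/3, LT = x_1*x_2*x_3.
f_2 = 12*x_2 - 11*x_3 - 1, LT = x_2.

S(f_1,f_2): lcm = x_1*x_2*x_3. S = 11/12*x_1*x_3**2 + 1/12*x_1*x_3 - 12/5*x_1 - 24/5*x_2 + 6/5*x_3**2 + 5.
  leading term x_1*x_3**2: no divisor's leading term divides it; move 11/12*x_1*x_3**2 to the remainder.
  leading term x_1*x_3: no divisor's leading term divides it; move 1/12*x_1*x_3 to the remainder.
  leading term x_1: no divisor's leading term divides it; move -12/5*x_1 to the remainder.
  leading term x_2: subtract (-2/5)·f_2 from -24/5*x_2 + 6/5*x_3**2 + 5 → 6/5*x_3**2 - 22/5*x_3 + 23/5
  leading term x_3**2: no divisor's leading term divides it; move 6/5*x_3**2 to the remainder.
  leading term x_3: no divisor's leading term divides it; move -22/5*x_3 to the remainder.
  leading term 1: no divisor's leading term divides it; move 23/5 to the remainder.
  remainder 11/12*x_1*x_3**2 + 1/12*x_1*x_3 - 12/5*x_1 + 6/5*x_3**2 - 22/5*x_3 + 23/5 ≠ 0; add h_3 = 11/12*x_1*x_3**2 + 1/12*x_1*x_3 - 12/5*x_1 + 6/5*x_3**2 - 22/5*x_3 + 23/5 to the basis.

S(f_1,h_3): lcm = x_1*x_2*x_3**2. S = -1/11*x_1*x_2*x_3 + 144/55*x_1*x_2 - 12/5*x_1*x_3 - 72/55*x_2*x_3**2 - 276/55*x_2 + 6/5*x_3**3 + 5*x_3.
  leading term x_1*x_2*x_3: subtract (3/55)·f_1 from -1/11*x_1*x_2*x_3 + 144/55*x_1*x_2 - 12/5*x_1*x_3 - 72/55*x_2*x_3**2 - 276/55*x_2 + 6/5*x_3**3 + 5*x_3 → 144/55*x_1*x_2 - 12/5*x_1*x_3 - 12/55*x_1 - 72/55*x_2*x_3**2 - 60/11*x_2 + 6/5*x_3**3 + 6/55*x_3**2 + 5*x_3 + 5/11
  leading term x_1*x_2: subtract (12/55*x_1)·f_2 from 144/55*x_1*x_2 - 12/5*x_1*x_3 - 12/55*x_1 - 72/55*x_2*x_3**2 - 60/11*x_2 + 6/5*x_3**3 + 6/55*x_3**2 + 5*x_3 + 5/11 → -72/55*x_2*x_3**2 - 60/11*x_2 + 6/5*x_3**3 + 6/55*x_3**2 + 5*x_3 + 5/11
  leading term x_2*x_3**2: subtract (-6/55*x_3**2)·f_2 from -72/55*x_2*x_3**2 - 60/11*x_2 + 6/5*x_3**3 + 6/55*x_3**2 + 5*x_3 + 5/11 → -60/11*x_2 + 5*x_3 + 5/11
  leading term x_2: subtract (-5/11)·f_2 from -60/11*x_2 + 5*x_3 + 5/11 → 0
  remainder 0.

S(f_2,h_3): leading monomials are coprime, so the S-polynomial reduces to 0 (Buchberger's first criterion).
Every S-polynomial of the final basis reduces to 0, so we have a Gröbner basis.
Inter-reduce: drop elements whose leading term is divisible by another's, tail-reduce, and make monic.
Reduced Gröbner basis: {x_1*x_3**2 + 1/11*x_1*x_3 - 144/55*x_1 + 72/55*x_3**2 - 24/5*x_3 + 276/55, x_2 - 11/12*x_3 - 1/12}.
Label its elements g_1 = x_1*x_3**2 + 1/11*x_1*x_3 - 144/55*x_1 + 72/55*x_3**2 - 24/5*x_3 + 276/55, g_2 = x_2 - 11/12*x_3 - 1/12.

Reduce p = x_1*x_2*x_3 - 6*x_3 modulo G:
  leading term x_1*x_2*x_3: subtract (x_1*x_3)·g_2 from x_1*x_2*x_3 - 6*x_3 → 11/12*x_1*x_3**2 + 1/12*x_1*x_3 - 6*x_3
  leading term x_1*x_3**2: subtract (11/12)·g_1 from 11/12*x_1*x_3**2 + 1/12*x_1*x_3 - 6*x_3 → 12/5*x_1 - 6/5*x_3**2 - 8/5*x_3 - 23/5
  leading term x_1: no divisor's leading term divides it; move 12/5*x_1 to the remainder.
  leading term x_3**2: no divisor's leading term divides it; move -6/5*x_3**2 to the remainder.
  leading term x_3: no divisor's leading term divides it; move -8/5*x_3 to the remainder.
  leading term 1: no divisor's leading term divides it; move -23/5 to the remainder.
  normal form = 12/5*x_1 - 6/5*x_3**2 - 8/5*x_3 - 23/5.
The normal form is nonzero, so p ∉ I. Since p minus its normal form lies in I, I + (p) = I + (r) where r = 12/5*x_1 - 6/5*x_3**2 - 8/5*x_3 - 23/5; decide whether this ideal is the whole ring.
Run Buchberger on G together with r (pairs among the g_i already reduce to 0 since G is a Gröbner basis):
g_1 = x_1*x_3**2 + 1/11*x_1*x_3 - 144/55*x_1 + 72/55*x_3**2 - 24/5*x_3 + 276/55, LT = x_1*x_3**2.
g_2 = x_2 - 11/12*x_3 - 1/12, LT = x_2.
r = 12/5*x_1 - 6/5*x_3**2 - 8/5*x_3 - 23/5, LT = x_1.

S(g_1,g_2): leading monomials are coprime, so the S-polynomial reduces to 0 (Buchberger's first criterion).
S(g_1,r): lcm = x_1*x_3**2. S = 1/11*x_1*x_3 - 144/55*x_1 + 1/2*x_3**4 + 2/3*x_3**3 + 2129/660*x_3**2 - 24/5*x_3 + 276/55.
  leading term x_1*x_3: subtract (5/132*x_3)·r from 1/11*x_1*x_3 - 144/55*x_1 + 1/2*x_3**4 + 2/3*x_3**3 + 2129/660*x_3**2 - 24/5*x_3 + 276/55 → -144/55*x_1 + 1/2*x_3**4 + 47/66*x_3**3 + 723/220*x_3**2 - 3053/660*x_3 + 276/55
  leading term x_1: subtract (-12/11)·r from -144/55*x_1 + 1/2*x_3**4 + 47/66*x_3**3 + 723/220*x_3**2 - 3053/660*x_3 + 276/55 → 1/2*x_3**4 + 47/66*x_3**3 + 87/44*x_3**2 - 841/132*x_3
  leading term x_3**4: no divisor's leading term divides it; move 1/2*x_3**4 to the remainder.
  leading term x_3**3: no divisor's leading term divides it; move 47/66*x_3**3 to the remainder.
  leading term x_3**2: no divisor's leading term divides it; move 87/44*x_3**2 to the remainder.
  leading term x_3: no divisor's leading term divides it; move -841/132*x_3 to the remainder.
  remainder 1/2*x_3**4 + 47/66*x_3**3 + 87/44*x_3**2 - 841/132*x_3 ≠ 0; add m_4 = 1/2*x_3**4 + 47/66*x_3**3 + 87/44*x_3**2 - 841/132*x_3 to the basis.

S(g_2,r): leading monomials are coprime, so the S-polynomial reduces to 0 (Buchberger's first criterion).
S(g_1,m_4): lcm = x_1*x_3**4. S = -4/3*x_1*x_3**3 - 723/110*x_1*x_3**2 + 841/66*x_1*x_3 + 72/55*x_3**4 - 24/5*x_3**3 + 276/55*x_3**2.
  leading term x_1*x_3**3: subtract (-4/3*x_3)·g_1 from -4/3*x_1*x_3**3 - 723/110*x_1*x_3**2 + 841/66*x_1*x_3 + 72/55*x_3**4 - 24/5*x_3**3 + 276/55*x_3**2 → -2129/330*x_1*x_3**2 + 3053/330*x_1*x_3 + 72/55*x_3**4 - 168/55*x_3**3 - 76/55*x_3**2 + 368/55*x_3
  leading term x_1*x_3**2: subtract (-2129/330)·g_1 from -2129/330*x_1*x_3**2 + 3053/330*x_1*x_3 + 72/55*x_3**4 - 168/55*x_3**3 - 76/55*x_3**2 + 368/55*x_3 → 5952/605*x_1*x_3 - 51096/3025*x_1 + 72/55*x_3**4 - 168/55*x_3**3 + 21368/3025*x_3**2 - 6676/275*x_3 + 97934/3025
  leading term x_1*x_3: subtract (496/121*x_3)·r from 5952/605*x_1*x_3 - 51096/3025*x_1 + 72/55*x_3**4 - 168/55*x_3**3 + 21368/3025*x_3**2 - 6676/275*x_3 + 97934/3025 → -51096/3025*x_1 + 72/55*x_3**4 + 1128/605*x_3**3 + 41208/3025*x_3**2 - 16396/3025*x_3 + 97934/3025
  leading term x_1: subtract (-4258/605)·r from -51096/3025*x_1 + 72/55*x_3**4 + 1128/605*x_3**3 + 41208/3025*x_3**2 - 16396/3025*x_3 + 97934/3025 → 72/55*x_3**4 + 1128/605*x_3**3 + 3132/605*x_3**2 - 10092/605*x_3
  leading term x_3**4: subtract (144/55)·m_4 from 72/55*x_3**4 + 1128/605*x_3**3 + 3132/605*x_3**2 - 10092/605*x_3 → 0
  remainder 0.

S(g_2,m_4): leading monomials are coprime, so the S-polynomial reduces to 0 (Buchberger's first criterion).
S(r,m_4): leading monomials are coprime, so the S-polynomial reduces to 0 (Buchberger's first criterion).
Every S-polynomial of the final basis reduces to 0, so we have a Gröbner basis.
Inter-reduce: drop elements whose leading term is divisible by another's, tail-reduce, and make monic.
Reduced Gröbner basis: {x_1 - 1/2*x_3**2 - 2/3*x_3 - 23/12, x_2 - 11/12*x_3 - 1/12, x_3**4 + 47/33*x_3**3 + 87/22*x_3**2 - 841/66*x_3}.
The reduced Gröbner basis of I + (p) is {x_1 - 1/2*x_3**2 - 2/3*x_3 - 23/12, x_2 - 11/12*x_3 - 1/12, x_3**4 + 47/33*x_3**3 + 87/22*x_3**2 - 841/66*x_3} ≠ {1}, a proper ideal, so the enlarged system stays consistent: p is independent of I, with normal form 12/5*x_1 - 6/5*x_3**2 - 8/5*x_3 - 23/5.

Ideal membership is decidable via reduction modulo a Gröbner basis.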